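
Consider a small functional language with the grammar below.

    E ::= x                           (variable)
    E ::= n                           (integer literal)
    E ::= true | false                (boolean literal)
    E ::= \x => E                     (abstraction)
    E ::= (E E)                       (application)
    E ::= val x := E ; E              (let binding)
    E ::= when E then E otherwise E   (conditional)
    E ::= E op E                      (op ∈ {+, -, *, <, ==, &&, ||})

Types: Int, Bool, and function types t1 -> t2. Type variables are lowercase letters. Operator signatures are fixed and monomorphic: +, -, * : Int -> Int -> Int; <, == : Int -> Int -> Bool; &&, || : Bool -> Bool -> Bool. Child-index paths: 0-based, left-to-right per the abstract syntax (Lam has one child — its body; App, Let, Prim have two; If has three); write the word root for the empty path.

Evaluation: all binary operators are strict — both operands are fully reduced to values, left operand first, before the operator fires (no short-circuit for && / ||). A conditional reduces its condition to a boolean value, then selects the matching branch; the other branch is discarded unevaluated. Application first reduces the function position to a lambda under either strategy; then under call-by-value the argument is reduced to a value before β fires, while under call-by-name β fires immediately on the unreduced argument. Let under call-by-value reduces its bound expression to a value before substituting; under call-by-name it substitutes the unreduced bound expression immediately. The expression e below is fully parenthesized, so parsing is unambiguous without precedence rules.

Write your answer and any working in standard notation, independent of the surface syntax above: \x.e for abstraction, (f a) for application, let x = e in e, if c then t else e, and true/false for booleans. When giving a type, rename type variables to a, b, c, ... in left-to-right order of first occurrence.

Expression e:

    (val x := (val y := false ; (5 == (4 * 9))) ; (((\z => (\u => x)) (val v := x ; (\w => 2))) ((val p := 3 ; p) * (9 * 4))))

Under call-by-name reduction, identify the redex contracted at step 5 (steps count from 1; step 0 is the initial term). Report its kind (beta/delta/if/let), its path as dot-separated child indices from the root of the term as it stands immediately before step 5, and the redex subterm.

Answer: delta at 1 : (4 * 9)

Derivation:
step 0: (let x = (let y = false in (5 == (4 * 9))) in (((\z.(\u.x)) (let v = x in (\w.2))) ((let p = 3 in p) * (9 * 4))))
step 1: [let@root] (((\z.(\u.(let y = false in (5 == (4 * 9))))) (let v = (let y = false in (5 == (4 * 9))) in (\w.2))) ((let p = 3 in p) * (9 * 4)))
step 2: [beta@0] ((\u.(let y = false in (5 == (4 * 9)))) ((let p = 3 in p) * (9 * 4)))
step 3: [beta@root] (let y = false in (5 == (4 * 9)))
step 4: [let@root] (5 == (4 * 9))
step 5: [delta@1] (5 == 36)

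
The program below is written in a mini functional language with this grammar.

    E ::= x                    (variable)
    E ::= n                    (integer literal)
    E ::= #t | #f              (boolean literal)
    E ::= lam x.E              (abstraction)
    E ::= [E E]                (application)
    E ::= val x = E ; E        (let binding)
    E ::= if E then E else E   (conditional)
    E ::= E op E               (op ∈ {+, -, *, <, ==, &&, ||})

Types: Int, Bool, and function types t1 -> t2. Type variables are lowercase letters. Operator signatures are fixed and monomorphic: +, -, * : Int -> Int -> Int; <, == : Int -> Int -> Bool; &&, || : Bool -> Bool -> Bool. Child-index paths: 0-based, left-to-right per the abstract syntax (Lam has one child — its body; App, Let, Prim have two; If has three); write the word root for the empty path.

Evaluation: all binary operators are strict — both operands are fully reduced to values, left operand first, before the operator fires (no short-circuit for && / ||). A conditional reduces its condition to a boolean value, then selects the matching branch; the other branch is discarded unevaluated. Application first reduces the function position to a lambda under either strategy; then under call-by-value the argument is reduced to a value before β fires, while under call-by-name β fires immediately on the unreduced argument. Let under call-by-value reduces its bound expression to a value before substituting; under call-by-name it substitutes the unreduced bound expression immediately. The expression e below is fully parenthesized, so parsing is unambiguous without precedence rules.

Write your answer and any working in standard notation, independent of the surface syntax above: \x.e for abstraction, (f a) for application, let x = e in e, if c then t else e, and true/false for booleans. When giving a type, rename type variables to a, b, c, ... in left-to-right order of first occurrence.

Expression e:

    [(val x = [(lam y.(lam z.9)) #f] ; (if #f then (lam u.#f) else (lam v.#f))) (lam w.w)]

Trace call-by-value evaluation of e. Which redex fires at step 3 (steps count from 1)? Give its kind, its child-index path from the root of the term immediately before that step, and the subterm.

Answer: if at 0 : (if false then (\u.false) else (\v.false))

Derivation:
step 0: ((let x = ((\y.(\z.9)) false) in (if false then (\u.false) else (\v.false))) (\w.w))
step 1: [beta@0.0] ((let x = (\z.9) in (if false then (\u.false) else (\v.false))) (\w.w))
step 2: [let@0] ((if false then (\u.false) else (\v.false)) (\w.w))
step 3: [if@0] ((\v.false) (\w.w))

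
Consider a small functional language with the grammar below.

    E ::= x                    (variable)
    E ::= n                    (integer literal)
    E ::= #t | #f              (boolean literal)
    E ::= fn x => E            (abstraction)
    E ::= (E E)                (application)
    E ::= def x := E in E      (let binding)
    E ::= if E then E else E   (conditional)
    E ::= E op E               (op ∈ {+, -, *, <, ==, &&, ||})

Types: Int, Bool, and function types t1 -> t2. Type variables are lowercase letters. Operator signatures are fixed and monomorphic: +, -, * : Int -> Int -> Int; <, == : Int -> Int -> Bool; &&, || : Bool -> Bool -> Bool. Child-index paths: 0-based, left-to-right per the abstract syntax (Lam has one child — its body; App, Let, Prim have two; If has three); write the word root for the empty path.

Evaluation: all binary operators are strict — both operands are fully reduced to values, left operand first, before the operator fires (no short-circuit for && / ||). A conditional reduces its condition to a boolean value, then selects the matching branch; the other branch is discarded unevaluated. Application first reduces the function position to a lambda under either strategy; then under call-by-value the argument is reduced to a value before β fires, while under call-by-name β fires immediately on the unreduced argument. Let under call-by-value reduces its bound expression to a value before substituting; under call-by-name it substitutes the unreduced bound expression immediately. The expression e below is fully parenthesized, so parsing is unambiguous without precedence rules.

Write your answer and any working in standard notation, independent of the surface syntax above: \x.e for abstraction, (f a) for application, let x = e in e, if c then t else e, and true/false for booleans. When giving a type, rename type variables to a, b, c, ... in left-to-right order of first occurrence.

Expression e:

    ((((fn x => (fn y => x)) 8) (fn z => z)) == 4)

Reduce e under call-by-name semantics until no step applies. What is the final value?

Answer: false

Trace:
step 0: ((((\x.(\y.x)) 8) (\z.z)) == 4)
step 1: [beta@0.0] (((\y.8) (\z.z)) == 4)
step 2: [beta@0] (8 == 4)
step 3: [delta@root] false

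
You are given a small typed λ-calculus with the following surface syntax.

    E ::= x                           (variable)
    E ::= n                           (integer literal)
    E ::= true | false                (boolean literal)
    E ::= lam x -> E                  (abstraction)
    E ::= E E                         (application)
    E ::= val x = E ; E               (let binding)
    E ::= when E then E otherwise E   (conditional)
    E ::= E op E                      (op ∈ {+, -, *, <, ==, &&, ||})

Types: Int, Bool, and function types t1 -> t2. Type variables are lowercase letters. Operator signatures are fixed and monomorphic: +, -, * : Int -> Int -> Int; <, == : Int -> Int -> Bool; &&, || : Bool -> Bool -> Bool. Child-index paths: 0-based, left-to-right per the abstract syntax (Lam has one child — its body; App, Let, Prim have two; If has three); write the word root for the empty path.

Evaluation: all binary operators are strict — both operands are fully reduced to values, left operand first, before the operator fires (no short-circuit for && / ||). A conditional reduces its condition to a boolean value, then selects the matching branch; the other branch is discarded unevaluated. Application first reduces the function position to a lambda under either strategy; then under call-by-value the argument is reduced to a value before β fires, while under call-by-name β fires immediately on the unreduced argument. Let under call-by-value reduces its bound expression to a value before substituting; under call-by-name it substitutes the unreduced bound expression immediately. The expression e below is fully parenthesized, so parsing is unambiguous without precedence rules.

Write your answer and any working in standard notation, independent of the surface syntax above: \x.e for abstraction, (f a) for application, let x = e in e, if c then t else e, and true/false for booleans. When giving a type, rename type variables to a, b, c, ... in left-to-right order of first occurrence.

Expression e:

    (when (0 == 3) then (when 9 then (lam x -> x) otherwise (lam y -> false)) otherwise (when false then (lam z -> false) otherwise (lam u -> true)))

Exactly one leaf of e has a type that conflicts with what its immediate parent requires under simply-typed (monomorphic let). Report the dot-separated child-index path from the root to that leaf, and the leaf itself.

Answer: 1.0 : 9

Trace:
  unify Int ~ Int
  unify Int ~ Int
  unify Bool ~ Bool
  unify Int ~ Bool
  FAIL: mismatch Int ~ Bool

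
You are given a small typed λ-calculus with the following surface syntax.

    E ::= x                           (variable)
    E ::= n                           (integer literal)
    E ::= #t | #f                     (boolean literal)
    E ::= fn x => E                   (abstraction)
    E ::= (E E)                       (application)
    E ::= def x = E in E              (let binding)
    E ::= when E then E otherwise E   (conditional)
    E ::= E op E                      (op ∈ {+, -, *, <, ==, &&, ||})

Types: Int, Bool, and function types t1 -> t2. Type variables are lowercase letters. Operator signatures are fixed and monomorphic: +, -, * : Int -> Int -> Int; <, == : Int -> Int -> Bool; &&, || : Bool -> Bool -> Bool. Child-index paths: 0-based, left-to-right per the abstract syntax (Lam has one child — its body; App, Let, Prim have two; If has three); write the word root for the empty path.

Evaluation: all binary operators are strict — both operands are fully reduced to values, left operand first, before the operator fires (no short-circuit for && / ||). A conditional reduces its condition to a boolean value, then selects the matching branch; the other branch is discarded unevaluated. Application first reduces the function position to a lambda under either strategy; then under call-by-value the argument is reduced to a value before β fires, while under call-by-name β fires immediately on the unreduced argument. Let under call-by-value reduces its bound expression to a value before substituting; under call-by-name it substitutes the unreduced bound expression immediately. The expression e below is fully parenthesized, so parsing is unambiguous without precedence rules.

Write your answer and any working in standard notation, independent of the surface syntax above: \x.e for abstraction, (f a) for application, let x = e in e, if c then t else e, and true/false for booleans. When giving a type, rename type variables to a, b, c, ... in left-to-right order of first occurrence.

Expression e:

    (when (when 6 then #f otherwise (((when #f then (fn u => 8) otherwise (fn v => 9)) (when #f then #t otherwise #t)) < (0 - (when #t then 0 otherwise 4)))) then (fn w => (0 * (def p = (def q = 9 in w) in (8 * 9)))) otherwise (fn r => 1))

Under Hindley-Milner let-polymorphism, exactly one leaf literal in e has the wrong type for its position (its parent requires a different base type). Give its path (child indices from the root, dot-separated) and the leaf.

Answer: 0.0 : 6

Working:
  unify Int ~ Bool
  FAIL: mismatch Int ~ Bool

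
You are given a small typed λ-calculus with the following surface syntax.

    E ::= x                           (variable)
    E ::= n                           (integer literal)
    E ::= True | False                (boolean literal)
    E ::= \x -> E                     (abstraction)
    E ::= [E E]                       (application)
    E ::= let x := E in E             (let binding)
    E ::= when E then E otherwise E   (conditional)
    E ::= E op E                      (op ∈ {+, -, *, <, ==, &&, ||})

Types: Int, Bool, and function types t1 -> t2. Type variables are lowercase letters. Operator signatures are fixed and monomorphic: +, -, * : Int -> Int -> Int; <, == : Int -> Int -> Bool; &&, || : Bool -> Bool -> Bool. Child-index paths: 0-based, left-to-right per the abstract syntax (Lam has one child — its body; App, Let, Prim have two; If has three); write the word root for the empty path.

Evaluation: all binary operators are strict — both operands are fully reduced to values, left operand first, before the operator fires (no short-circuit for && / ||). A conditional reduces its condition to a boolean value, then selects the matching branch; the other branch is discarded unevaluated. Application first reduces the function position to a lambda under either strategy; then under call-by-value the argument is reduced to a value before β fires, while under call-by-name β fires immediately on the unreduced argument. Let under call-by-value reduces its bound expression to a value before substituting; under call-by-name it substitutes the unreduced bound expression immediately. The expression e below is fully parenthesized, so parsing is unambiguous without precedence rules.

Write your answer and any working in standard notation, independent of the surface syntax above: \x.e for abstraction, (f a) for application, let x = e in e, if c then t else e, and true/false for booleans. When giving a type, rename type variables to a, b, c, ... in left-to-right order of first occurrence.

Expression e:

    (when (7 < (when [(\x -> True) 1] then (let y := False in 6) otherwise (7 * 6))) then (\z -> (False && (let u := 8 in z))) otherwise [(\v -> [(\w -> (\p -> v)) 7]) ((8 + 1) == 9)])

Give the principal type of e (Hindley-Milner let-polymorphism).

Answer: Bool -> Bool

Working:
  unify Int ~ Int
\x._ : a -> Bool
  unify a -> Bool ~ Int -> b
  unify a ~ Int
  unify Bool ~ b
_ _ : Bool
  unify Bool ~ Bool
let y : Bool
  unify Int ~ Int
  unify Int ~ Int
  unify Int ~ Int
  unify Int ~ Int
  unify Bool ~ Bool
  unify Bool ~ Bool
let u : Int
z : c
  unify c ~ Bool
\z._ : Bool -> Bool
v : d
\p._ : f -> d
\w._ : e -> f -> d
  unify e -> f -> d ~ Int -> g
  unify e ~ Int
  unify f -> d ~ g
_ _ : f -> d
\v._ : d -> f -> d
  unify Int ~ Int
  unify Int ~ Int
  unify Int ~ Int
  unify Int ~ Int
  unify d -> f -> d ~ Bool -> h
  unify d ~ Bool
  unify f -> Bool ~ h
_ _ : f -> Bool
  unify Bool -> Bool ~ f -> Bool
  unify Bool ~ f
  unify Bool ~ Bool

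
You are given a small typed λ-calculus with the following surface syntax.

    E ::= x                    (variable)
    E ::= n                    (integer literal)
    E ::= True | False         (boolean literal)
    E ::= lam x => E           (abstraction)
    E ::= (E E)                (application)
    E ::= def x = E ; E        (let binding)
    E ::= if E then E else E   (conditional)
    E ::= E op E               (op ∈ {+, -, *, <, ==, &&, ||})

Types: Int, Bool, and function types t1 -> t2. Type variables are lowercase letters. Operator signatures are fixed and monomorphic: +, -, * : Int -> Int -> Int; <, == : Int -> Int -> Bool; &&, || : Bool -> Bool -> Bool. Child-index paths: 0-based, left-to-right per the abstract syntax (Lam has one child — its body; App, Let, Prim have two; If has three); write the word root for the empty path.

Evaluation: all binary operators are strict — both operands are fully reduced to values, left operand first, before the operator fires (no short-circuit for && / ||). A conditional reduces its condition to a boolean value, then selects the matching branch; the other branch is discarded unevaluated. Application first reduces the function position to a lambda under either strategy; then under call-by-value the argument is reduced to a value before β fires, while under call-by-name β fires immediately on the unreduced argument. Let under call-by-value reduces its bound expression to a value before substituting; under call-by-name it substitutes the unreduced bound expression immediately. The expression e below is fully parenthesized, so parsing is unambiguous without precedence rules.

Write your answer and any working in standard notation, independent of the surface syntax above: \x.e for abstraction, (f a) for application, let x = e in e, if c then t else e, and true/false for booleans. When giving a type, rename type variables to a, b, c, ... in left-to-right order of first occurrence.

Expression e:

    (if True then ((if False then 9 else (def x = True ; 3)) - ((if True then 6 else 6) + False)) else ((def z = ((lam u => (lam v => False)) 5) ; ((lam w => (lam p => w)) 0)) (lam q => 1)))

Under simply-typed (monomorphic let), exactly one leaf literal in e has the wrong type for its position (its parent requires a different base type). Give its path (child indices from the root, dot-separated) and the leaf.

Derivation:
  unify Bool ~ Bool
  unify Bool ~ Bool
let x : Bool
  unify Int ~ Int
  unify Int ~ Int
  unify Bool ~ Bool
  unify Int ~ Int
  unify Int ~ Int
  unify Bool ~ Int
  FAIL: mismatch Bool ~ Int

Answer: 1.1.1 : false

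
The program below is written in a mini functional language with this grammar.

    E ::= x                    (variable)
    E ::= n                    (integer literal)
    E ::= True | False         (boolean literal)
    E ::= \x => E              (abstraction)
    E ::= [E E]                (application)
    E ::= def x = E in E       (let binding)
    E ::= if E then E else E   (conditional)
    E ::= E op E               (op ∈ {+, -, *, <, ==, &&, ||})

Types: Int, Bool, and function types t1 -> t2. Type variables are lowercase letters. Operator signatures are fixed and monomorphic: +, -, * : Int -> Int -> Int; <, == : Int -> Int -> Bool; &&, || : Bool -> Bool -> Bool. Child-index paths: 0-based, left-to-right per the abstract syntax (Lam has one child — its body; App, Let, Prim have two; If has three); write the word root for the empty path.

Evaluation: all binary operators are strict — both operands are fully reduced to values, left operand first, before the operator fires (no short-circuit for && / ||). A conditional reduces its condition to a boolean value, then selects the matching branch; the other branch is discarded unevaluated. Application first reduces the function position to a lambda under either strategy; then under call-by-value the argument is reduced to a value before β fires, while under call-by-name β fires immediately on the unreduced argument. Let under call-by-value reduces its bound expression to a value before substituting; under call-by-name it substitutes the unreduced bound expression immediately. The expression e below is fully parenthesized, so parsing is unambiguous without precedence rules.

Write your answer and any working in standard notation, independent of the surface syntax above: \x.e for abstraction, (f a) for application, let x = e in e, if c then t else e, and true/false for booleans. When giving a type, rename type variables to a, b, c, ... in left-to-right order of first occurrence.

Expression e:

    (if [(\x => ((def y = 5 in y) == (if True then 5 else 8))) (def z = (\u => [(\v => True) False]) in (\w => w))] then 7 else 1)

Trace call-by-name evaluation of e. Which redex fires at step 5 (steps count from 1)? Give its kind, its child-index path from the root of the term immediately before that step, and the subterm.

Answer: if at root : (if true then 7 else 1)

Trace:
step 0: (if ((\x.((let y = 5 in y) == (if true then 5 else 8))) (let z = (\u.((\v.true) false)) in (\w.w))) then 7 else 1)
step 1: [beta@0] (if ((let y = 5 in y) == (if true then 5 else 8)) then 7 else 1)
step 2: [let@0.0] (if (5 == (if true then 5 else 8)) then 7 else 1)
step 3: [if@0.1] (if (5 == 5) then 7 else 1)
step 4: [delta@0] (if true then 7 else 1)
step 5: [if@root] 7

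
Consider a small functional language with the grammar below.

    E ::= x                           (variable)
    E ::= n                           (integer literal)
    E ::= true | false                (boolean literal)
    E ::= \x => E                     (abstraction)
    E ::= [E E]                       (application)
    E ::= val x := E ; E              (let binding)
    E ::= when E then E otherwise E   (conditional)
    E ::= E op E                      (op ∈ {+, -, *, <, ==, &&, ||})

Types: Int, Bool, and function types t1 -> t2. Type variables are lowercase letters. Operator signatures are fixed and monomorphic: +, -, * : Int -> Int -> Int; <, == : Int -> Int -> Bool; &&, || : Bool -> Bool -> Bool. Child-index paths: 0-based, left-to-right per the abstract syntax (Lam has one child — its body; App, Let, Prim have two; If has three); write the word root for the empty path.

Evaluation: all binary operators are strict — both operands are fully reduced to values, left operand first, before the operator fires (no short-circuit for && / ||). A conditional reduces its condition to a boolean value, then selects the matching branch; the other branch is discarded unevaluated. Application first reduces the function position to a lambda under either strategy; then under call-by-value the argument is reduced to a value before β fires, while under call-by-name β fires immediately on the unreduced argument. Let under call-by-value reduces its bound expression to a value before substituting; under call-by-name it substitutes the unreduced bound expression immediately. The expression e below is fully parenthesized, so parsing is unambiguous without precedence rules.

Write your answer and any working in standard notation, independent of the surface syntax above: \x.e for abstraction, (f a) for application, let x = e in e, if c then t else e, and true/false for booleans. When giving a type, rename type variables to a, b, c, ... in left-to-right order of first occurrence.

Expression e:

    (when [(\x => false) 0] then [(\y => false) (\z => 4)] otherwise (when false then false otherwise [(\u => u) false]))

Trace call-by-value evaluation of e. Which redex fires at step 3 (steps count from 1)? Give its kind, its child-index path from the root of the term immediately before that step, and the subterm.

Answer: if at root : (if false then false else ((\u.u) false))

Trace:
step 0: (if ((\x.false) 0) then ((\y.false) (\z.4)) else (if false then false else ((\u.u) false)))
step 1: [beta@0] (if false then ((\y.false) (\z.4)) else (if false then false else ((\u.u) false)))
step 2: [if@root] (if false then false else ((\u.u) false))
step 3: [if@root] ((\u.u) false)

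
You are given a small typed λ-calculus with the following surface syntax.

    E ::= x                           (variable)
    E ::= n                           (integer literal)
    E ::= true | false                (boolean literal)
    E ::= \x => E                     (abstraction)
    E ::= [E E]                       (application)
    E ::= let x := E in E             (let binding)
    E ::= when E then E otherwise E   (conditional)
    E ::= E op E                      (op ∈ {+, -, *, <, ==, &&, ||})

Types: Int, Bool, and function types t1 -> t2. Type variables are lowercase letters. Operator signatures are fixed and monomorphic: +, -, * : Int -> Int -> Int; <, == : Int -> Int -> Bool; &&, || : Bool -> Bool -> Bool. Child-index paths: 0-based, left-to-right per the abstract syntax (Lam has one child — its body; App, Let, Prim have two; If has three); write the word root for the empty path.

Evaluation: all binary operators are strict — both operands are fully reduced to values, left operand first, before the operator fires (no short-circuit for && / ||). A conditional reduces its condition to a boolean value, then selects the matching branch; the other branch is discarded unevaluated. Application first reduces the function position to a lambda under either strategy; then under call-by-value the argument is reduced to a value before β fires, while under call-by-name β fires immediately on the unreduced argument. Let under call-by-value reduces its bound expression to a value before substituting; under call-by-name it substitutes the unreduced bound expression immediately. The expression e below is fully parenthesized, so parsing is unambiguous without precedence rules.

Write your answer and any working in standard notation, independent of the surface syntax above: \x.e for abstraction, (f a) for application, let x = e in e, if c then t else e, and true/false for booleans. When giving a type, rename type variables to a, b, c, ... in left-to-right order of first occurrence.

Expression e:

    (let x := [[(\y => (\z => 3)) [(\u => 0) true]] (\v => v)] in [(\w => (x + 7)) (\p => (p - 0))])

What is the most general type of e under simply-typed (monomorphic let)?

Answer: Int

Trace:
\z._ : b -> Int
\y._ : a -> b -> Int
\u._ : c -> Int
  unify c -> Int ~ Bool -> d
  unify c ~ Bool
  unify Int ~ d
_ _ : Int
  unify a -> b -> Int ~ Int -> e
  unify a ~ Int
  unify b -> Int ~ e
_ _ : b -> Int
v : f
\v._ : f -> f
  unify b -> Int ~ (f -> f) -> g
  unify b ~ f -> f
  unify Int ~ g
_ _ : Int
let x : Int
x : Int
  unify Int ~ Int
  unify Int ~ Int
\w._ : h -> Int
p : i
  unify i ~ Int
  unify Int ~ Int
\p._ : Int -> Int
  unify h -> Int ~ (Int -> Int) -> j
  unify h ~ Int -> Int
  unify Int ~ j
_ _ : Int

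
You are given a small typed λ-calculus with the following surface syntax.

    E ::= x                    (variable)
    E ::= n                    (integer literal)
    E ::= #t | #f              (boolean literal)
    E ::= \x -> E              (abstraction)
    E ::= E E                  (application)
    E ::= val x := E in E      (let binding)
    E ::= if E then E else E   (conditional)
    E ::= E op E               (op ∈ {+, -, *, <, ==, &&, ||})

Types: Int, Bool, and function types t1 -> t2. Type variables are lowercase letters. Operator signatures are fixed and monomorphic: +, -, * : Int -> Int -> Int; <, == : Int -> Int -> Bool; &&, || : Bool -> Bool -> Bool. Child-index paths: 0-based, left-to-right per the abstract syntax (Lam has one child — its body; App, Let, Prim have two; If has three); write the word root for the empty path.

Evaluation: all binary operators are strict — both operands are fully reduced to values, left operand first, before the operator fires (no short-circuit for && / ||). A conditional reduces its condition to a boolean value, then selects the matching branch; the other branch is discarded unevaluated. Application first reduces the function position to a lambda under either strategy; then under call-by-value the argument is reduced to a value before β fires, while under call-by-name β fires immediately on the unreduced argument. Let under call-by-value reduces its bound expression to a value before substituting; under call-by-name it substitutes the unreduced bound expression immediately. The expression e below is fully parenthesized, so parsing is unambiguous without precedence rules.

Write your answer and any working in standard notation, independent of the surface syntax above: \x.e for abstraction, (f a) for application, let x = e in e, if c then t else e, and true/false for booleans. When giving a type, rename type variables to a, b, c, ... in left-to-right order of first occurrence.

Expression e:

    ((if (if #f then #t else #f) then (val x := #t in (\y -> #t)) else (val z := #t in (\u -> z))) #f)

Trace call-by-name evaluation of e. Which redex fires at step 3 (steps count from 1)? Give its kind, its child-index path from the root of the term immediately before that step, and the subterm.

Answer: let at 0 : (let z = true in (\u.z))

Working:
step 0: ((if (if false then true else false) then (let x = true in (\y.true)) else (let z = true in (\u.z))) false)
step 1: [if@0.0] ((if false then (let x = true in (\y.true)) else (let z = true in (\u.z))) false)
step 2: [if@0] ((let z = true in (\u.z)) false)
step 3: [let@0] ((\u.true) false)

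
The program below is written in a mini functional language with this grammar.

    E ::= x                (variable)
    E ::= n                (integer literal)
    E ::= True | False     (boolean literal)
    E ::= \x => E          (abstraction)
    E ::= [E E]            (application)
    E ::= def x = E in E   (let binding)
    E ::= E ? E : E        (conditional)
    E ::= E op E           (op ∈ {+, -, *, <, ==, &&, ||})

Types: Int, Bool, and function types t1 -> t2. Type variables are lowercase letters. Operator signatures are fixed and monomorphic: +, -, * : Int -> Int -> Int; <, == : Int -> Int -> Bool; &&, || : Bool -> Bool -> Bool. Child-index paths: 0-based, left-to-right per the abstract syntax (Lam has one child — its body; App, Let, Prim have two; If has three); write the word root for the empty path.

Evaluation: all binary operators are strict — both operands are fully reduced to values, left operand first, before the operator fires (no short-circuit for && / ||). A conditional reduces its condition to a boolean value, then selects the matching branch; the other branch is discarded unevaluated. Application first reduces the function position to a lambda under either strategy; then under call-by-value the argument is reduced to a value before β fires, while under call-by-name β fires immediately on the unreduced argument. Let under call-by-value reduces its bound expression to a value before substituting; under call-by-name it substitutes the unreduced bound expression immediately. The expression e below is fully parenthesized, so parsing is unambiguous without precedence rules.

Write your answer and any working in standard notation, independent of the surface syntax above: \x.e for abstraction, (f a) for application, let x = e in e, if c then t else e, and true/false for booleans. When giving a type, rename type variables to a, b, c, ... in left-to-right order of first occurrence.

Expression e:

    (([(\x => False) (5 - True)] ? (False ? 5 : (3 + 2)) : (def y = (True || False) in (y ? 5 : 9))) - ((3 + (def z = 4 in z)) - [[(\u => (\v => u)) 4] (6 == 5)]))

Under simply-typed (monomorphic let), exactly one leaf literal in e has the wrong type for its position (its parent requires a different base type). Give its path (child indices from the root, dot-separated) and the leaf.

Answer: 0.0.1.1 : true

Trace:
\x._ : a -> Bool
  unify Int ~ Int
  unify Bool ~ Int
  FAIL: mismatch Bool ~ Int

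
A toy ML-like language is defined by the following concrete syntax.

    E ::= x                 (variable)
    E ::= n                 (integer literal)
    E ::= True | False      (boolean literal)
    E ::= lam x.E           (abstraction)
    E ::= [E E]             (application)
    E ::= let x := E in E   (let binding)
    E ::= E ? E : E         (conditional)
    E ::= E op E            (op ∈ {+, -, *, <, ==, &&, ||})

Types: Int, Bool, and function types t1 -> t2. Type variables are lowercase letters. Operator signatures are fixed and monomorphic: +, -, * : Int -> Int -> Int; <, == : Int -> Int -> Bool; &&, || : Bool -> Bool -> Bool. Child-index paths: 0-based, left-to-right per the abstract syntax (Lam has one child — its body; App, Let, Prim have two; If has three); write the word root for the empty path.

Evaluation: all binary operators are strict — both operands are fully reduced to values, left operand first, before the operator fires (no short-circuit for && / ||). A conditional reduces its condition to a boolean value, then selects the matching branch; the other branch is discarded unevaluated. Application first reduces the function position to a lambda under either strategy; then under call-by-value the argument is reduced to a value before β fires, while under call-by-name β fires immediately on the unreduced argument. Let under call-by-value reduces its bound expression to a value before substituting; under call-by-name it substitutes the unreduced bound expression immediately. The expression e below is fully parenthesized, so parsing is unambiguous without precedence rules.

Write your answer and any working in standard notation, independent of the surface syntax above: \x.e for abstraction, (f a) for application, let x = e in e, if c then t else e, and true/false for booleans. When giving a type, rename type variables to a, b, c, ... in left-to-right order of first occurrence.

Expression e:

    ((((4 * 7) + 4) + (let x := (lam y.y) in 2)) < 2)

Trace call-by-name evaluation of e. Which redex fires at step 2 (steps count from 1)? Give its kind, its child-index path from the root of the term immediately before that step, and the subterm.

Derivation:
step 0: ((((4 * 7) + 4) + (let x = (\y.y) in 2)) < 2)
step 1: [delta@0.0.0] (((28 + 4) + (let x = (\y.y) in 2)) < 2)
step 2: [delta@0.0] ((32 + (let x = (\y.y) in 2)) < 2)

Answer: delta at 0.0 : (28 + 4)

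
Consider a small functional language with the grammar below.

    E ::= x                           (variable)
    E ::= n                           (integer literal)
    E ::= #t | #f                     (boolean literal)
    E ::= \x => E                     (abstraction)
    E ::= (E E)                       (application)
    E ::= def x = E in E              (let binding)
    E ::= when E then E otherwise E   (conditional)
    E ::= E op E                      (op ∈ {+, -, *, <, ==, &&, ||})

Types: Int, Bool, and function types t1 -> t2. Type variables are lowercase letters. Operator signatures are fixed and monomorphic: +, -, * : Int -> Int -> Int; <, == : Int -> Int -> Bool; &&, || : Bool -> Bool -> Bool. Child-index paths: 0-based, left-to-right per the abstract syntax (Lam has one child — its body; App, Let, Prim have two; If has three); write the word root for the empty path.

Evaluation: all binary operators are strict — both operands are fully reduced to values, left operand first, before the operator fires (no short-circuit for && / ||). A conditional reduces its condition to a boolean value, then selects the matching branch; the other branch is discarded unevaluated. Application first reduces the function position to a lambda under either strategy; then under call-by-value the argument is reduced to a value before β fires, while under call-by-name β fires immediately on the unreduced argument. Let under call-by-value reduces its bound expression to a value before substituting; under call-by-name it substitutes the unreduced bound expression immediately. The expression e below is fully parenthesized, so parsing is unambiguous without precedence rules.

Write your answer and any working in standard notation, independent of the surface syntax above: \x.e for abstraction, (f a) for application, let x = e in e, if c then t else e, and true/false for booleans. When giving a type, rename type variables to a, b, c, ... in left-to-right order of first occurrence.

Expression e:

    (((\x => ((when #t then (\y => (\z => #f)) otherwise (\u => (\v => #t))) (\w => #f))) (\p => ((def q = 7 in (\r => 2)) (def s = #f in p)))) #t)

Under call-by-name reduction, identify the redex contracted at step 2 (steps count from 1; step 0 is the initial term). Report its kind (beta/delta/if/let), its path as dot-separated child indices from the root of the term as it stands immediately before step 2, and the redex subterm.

Derivation:
step 0: (((\x.((if true then (\y.(\z.false)) else (\u.(\v.true))) (\w.false))) (\p.((let q = 7 in (\r.2)) (let s = false in p)))) true)
step 1: [beta@0] (((if true then (\y.(\z.false)) else (\u.(\v.true))) (\w.false)) true)
step 2: [if@0.0] (((\y.(\z.false)) (\w.false)) true)

Answer: if at 0.0 : (if true then (\y.(\z.false)) else (\u.(\v.true)))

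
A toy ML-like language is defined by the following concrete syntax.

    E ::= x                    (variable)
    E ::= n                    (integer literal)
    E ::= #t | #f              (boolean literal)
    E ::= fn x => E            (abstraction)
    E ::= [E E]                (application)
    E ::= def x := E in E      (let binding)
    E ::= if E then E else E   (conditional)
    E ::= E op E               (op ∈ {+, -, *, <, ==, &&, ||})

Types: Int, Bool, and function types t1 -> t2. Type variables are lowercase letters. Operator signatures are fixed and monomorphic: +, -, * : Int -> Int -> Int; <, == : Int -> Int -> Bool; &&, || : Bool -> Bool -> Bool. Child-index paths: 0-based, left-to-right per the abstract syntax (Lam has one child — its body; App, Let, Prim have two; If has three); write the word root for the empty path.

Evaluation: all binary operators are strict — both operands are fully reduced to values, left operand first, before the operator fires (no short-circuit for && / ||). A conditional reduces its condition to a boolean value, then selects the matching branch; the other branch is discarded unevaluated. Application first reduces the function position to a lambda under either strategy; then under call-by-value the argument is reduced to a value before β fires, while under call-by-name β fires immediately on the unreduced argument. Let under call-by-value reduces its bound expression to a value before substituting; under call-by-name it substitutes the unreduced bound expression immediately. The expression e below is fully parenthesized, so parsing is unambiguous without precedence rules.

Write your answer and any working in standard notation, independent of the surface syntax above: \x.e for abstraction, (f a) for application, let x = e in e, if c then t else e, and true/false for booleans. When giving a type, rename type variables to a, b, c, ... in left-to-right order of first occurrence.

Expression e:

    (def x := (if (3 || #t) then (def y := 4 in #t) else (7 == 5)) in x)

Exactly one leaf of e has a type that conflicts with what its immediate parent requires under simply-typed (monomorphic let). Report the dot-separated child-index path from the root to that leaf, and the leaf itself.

Answer: 0.0.0 : 3

Trace:
  unify Int ~ Bool
  FAIL: mismatch Int ~ Bool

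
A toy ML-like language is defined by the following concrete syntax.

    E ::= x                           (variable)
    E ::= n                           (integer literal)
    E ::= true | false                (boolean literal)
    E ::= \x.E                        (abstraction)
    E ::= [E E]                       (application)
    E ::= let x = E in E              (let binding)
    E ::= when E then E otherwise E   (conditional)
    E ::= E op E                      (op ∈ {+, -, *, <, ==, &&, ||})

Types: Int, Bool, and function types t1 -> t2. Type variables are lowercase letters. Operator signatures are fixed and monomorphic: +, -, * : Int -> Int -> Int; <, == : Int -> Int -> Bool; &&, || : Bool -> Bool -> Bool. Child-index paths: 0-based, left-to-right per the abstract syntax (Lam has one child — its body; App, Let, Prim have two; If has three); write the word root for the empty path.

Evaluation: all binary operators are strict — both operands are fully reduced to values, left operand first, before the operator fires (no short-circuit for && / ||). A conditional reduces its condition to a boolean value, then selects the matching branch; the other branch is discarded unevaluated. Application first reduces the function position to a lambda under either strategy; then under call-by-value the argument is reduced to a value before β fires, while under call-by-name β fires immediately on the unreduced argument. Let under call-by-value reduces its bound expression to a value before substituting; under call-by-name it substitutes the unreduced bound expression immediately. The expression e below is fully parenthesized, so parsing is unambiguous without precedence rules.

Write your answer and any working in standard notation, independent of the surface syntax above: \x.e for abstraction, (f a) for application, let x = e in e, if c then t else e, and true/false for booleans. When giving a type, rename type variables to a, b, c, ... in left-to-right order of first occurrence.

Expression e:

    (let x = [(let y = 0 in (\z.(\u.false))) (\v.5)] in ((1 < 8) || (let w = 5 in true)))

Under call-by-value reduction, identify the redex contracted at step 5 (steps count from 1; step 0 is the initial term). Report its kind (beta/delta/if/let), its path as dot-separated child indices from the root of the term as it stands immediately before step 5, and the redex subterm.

Answer: let at 1 : (let w = 5 in true)

Trace:
step 0: (let x = ((let y = 0 in (\z.(\u.false))) (\v.5)) in ((1 < 8) || (let w = 5 in true)))
step 1: [let@0.0] (let x = ((\z.(\u.false)) (\v.5)) in ((1 < 8) || (let w = 5 in true)))
step 2: [beta@0] (let x = (\u.false) in ((1 < 8) || (let w = 5 in true)))
step 3: [let@root] ((1 < 8) || (let w = 5 in true))
step 4: [delta@0] (true || (let w = 5 in true))
step 5: [let@1] (true || true)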